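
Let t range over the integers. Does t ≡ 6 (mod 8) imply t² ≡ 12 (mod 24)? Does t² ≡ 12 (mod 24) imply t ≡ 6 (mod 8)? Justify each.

Both directions fail.

[⇒] This fails: take t = 14. Then 14 ≡ 6 (mod 8), but 14² = 196 ≡ 4 (mod 24), not 12.

[⇐] This fails: take t = 18. Then 18² = 324 ≡ 12 (mod 24), yet 18 ≡ 2 (mod 8), not 6.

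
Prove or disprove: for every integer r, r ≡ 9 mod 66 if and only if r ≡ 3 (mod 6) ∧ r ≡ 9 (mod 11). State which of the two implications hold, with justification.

(⟸) If r ≡ 3 (mod 6) and r ≡ 9 (mod 11), then by the Chinese remainder theorem r ≡ 9 (mod 66). This is exactly r ≡ 9 (mod 66).

(⟹) Suppose r ≡ 9 (mod 66); write r = 66j + 9. Since 6 ∣ 66, reducing mod 6 gives r ≡ 9 ≡ 3 (mod 6); since 11 ∣ 66, reducing mod 11 gives r ≡ 9 (mod 11).

Both directions hold; the statement is true.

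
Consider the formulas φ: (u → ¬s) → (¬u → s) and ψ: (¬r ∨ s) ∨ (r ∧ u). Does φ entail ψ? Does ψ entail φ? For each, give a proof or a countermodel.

(→) Assume the antecedent. If s is true, (¬r ∨ s) ∨ (r ∧ u) reduces to true regardless of the other variables. If s is false, the antecedent forces (r = F, s = F, u = T) or (r = T, s = F, u = T), and (¬r ∨ s) ∨ (r ∧ u) holds there. Either way (¬r ∨ s) ∨ (r ∧ u) holds.

(←) This fails. Under r = F, s = F, u = F, the left side is false but the right side is true.

Only the forward implication holds.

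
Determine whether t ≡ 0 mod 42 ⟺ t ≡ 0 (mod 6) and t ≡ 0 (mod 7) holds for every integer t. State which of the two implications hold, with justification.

Forward direction. Suppose t ≡ 0 (mod 42); write t = 42j + 0. Since 6 ∣ 42, reducing mod 6 gives t ≡ 0 (mod 6); since 7 ∣ 42, reducing mod 7 gives t ≡ 0 (mod 7).

Converse. If t ≡ 0 (mod 6) and t ≡ 0 (mod 7), then by the Chinese remainder theorem t ≡ 0 (mod 42). This is exactly t ≡ 0 (mod 42).

Equivalent; both directions hold.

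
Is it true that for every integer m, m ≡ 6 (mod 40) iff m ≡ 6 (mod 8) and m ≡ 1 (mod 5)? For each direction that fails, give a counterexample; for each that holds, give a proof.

Forward direction. Suppose m ≡ 6 (mod 40); write m = 40j + 6. Since 8 ∣ 40, reducing mod 8 gives m ≡ 6 (mod 8); since 5 ∣ 40, reducing mod 5 gives m ≡ 6 ≡ 1 (mod 5).

Converse. If m ≡ 6 (mod 8) and m ≡ 1 (mod 5), then by the Chinese remainder theorem m ≡ 6 (mod 40). This is exactly m ≡ 6 (mod 40).

Equivalent; both directions hold.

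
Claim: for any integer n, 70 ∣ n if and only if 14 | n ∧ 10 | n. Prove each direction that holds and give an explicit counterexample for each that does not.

(⇒) If 70 ∣ n, write n = 70q. Since 70 = 5·14, n = 14·(5q), so 14 ∣ n; and since 70 = 7·10, n = 10·(7q), so 10 ∣ n.

(⇐) Suppose 14 ∣ n and 10 ∣ n. Any common multiple of 14 and 10 is a multiple of their lcm; here lcm(14, 10) = 14·10/gcd(14, 10) = 140/2 = 70, so 70 ∣ n.

Equivalent; both directions hold.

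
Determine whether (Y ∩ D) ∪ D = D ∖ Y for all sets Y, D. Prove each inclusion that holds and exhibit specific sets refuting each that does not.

The sets are not equal: only the reverse inclusion holds.

(⟸) Let x ∈ D ∖ Y. Then x ∈ D and x ∉ Y, from which x ∈ (Y ∩ D) ∪ D.

(⟹) This inclusion fails. Take Y = {1}, D = {1}; then 1 ∈ (Y ∩ D) ∪ D but 1 ∉ D ∖ Y.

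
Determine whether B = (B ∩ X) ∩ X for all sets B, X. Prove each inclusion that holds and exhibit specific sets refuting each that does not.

Only the reverse inclusion holds.

(⊇) Let x ∈ (B ∩ X) ∩ X. Then x ∈ B ∩ X, from which x ∈ B.

(⊆) This inclusion fails. Take B = {1}, X = ∅; then 1 ∈ B but 1 ∉ (B ∩ X) ∩ X.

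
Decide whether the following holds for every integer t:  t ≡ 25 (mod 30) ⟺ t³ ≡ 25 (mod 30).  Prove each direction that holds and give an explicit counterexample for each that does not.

Equivalent; both directions hold.

Converse. Suppose t³ ≡ 25 (mod 30). The only residue r in {0, …, 29} with r³ ≡ 25 (mod 30) is r = 25, so t ≡ 25 (mod 30).

Forward direction. Suppose t ≡ 25 (mod 30). Write t = 30j + 25. Then (30j + 25)³ = 27000j³ + 67500j² + 56250j + 15625 = 30(900j³ + 2250j² + 1875j + 520) + 25, so t³ ≡ 25 (mod 30).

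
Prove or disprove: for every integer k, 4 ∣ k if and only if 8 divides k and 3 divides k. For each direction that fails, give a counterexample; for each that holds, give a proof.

(⟹) This fails: take k = 4. Certainly 4 ∣ 4, but 8 ∤ 4.

(⟸) Suppose 8 ∣ k and 3 ∣ k. Any common multiple of 8 and 3 is a multiple of their lcm; here gcd(8, 3) = 1, so lcm(8, 3) = 8·3 = 24, so 24 ∣ k. Since 4 ∣ 24, it follows that 4 ∣ k.

Not equivalent: only (⇐) holds.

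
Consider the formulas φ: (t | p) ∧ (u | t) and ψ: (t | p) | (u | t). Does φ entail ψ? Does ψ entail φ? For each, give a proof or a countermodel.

The forward direction holds; the converse fails.

Forward direction. Assume the antecedent. If u is true, (t | p) | (u | t) reduces to true regardless of the other variables. If u is false, the antecedent forces (u = F, t = T, p = F) or (u = F, t = T, p = T), and (t | p) | (u | t) holds there. Either way (t | p) | (u | t) holds.

Converse. This fails. Under u = T, t = F, p = F, the left side is false but the right side is true.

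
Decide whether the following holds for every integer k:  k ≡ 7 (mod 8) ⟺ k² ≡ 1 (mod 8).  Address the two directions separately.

Not equivalent: only (⇒) holds.

(⇒) Suppose k ≡ 7 (mod 8). Write k = 8j + 7. Then (8j + 7)² = 64j² + 112j + 49 = 8(8j² + 14j + 6) + 1, so k² ≡ 1 (mod 8).

(⇐) This fails: take k = 1. Then 1² = 1 ≡ 1 (mod 8), yet 1 ≡ 1 (mod 8), not 7.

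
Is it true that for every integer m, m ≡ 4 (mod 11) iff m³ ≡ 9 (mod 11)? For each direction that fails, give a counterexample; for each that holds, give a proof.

Both directions hold.

(⇒) Suppose m ≡ 4 (mod 11). Write m = 11j + 4. Then (11j + 4)³ = 1331j³ + 1452j² + 528j + 64 = 11(121j³ + 132j² + 48j + 5) + 9, so m³ ≡ 9 (mod 11).

(⇐) For the converse, argue contrapositively. If m ≢ 4 (mod 11), then m is congruent to one of 0, 1, 2, 3, 5, 6, 7, 8, 9, 10 modulo 11, and these give m³ ≡ 0, 1, 8, 5, 4, 7, 2, 6, 3, 10 respectively — never 9.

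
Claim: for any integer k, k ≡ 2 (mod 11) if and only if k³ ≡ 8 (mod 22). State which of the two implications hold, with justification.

(⇒) This fails: take k = 13. Then 13 ≡ 2 (mod 11), but 13³ = 2197 ≡ 19 (mod 22), not 8.

(⇐) Conversely, the residues r modulo 22 with r³ ≡ 8 (mod 22) are exactly {2}, and each is ≡ 2 (mod 11).

(⇒) fails; (⇐) holds.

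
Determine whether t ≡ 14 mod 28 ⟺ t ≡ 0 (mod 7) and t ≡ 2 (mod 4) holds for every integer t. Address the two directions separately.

Equivalent; both directions hold.

[⇒] Suppose t ≡ 14 (mod 28); write t = 28j + 14. Since 7 ∣ 28, reducing mod 7 gives t ≡ 14 ≡ 0 (mod 7); since 4 ∣ 28, reducing mod 4 gives t ≡ 14 ≡ 2 (mod 4).

[⇐] Conversely, if t ≡ 0 (mod 7) and t ≡ 2 (mod 4), then by the Chinese remainder theorem t ≡ 14 (mod 28). This is exactly t ≡ 14 (mod 28).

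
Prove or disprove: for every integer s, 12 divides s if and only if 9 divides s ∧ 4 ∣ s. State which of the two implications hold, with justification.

Only the reverse direction holds.

(→) This fails: take s = 12. Certainly 12 ∣ 12, but 9 ∤ 12.

(←) Suppose 9 ∣ s and 4 ∣ s. Any common multiple of 9 and 4 is a multiple of their lcm; here gcd(9, 4) = 1, so lcm(9, 4) = 9·4 = 36, so 36 ∣ s. Since 12 ∣ 36, it follows that 12 ∣ s.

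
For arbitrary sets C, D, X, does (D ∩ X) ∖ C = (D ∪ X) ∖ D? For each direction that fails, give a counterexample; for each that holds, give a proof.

(⊆) fails and (⊇) fails.

Forward inclusion. This inclusion fails. Take C = ∅, D = {1}, X = {1}; then 1 ∈ (D ∩ X) ∖ C but 1 ∉ (D ∪ X) ∖ D.

Reverse inclusion. This inclusion fails. Take C = ∅, D = ∅, X = {1}; then 1 ∈ (D ∪ X) ∖ D but 1 ∉ (D ∩ X) ∖ C.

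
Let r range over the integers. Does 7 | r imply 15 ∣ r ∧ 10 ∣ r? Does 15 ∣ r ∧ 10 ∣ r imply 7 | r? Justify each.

Neither direction holds.

(⇒) This fails: take r = 7. Certainly 7 ∣ 7, but 15 ∤ 7.

(⇐) This fails: take r = 30. Both 15 ∣ 30 and 10 ∣ 30, yet 30 is not a multiple of 7 (since 30 = 4·7 + 2), so 7 ∤ 30.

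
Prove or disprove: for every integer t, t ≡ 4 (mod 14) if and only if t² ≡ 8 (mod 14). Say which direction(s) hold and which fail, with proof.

(⇒) fails and (⇐) fails.

[⇒] This fails: take t = 4. Then 4 ≡ 4 (mod 14), but 4² = 16 ≡ 2 (mod 14), not 8.

[⇐] This fails: take t = 6. Then 6² = 36 ≡ 8 (mod 14), yet 6 ≡ 6 (mod 14), not 4.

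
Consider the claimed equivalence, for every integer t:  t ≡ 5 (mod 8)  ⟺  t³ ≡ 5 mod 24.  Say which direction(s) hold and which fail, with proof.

(←) The residues r modulo 24 with r³ ≡ 5 (mod 24) are exactly {5}, and each is ≡ 5 (mod 8).

(→) This fails: take t = 13. Then 13 ≡ 5 (mod 8), but 13³ = 2197 ≡ 13 (mod 24), not 5.

Only the reverse direction holds.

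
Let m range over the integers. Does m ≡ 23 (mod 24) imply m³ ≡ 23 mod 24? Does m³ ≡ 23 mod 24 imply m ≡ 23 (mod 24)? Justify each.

[⇐] Suppose m³ ≡ 23 (mod 24). The only residue r in {0, …, 23} with r³ ≡ 23 (mod 24) is r = 23, so m ≡ 23 (mod 24).

[⇒] Suppose m ≡ 23 (mod 24). Write m = 24j + 23. Then (24j + 23)³ = 13824j³ + 39744j² + 38088j + 12167 = 24(576j³ + 1656j² + 1587j + 506) + 23, so m³ ≡ 23 (mod 24).

Equivalent; both directions hold.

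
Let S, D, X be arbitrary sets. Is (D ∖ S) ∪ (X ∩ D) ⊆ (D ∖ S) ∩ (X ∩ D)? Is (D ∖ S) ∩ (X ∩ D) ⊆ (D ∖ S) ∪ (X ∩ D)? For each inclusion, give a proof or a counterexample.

The sets are not equal: only the reverse inclusion holds.

Forward inclusion. This inclusion fails. Take S = ∅, D = {1}, X = ∅; then 1 ∈ (D ∖ S) ∪ (X ∩ D) but 1 ∉ (D ∖ S) ∩ (X ∩ D).

Reverse inclusion. Let x ∈ (D ∖ S) ∩ (X ∩ D). Then x ∈ D ∩ X and x ∉ S, from which x ∈ (D ∖ S) ∪ (X ∩ D).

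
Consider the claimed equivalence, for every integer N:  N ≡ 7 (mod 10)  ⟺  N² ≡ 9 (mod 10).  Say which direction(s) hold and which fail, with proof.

(⇒) holds; (⇐) fails.

(⟸) This fails: take N = 3. Then 3² = 9 ≡ 9 (mod 10), yet 3 ≡ 3 (mod 10), not 7.

(⟹) Suppose N ≡ 7 (mod 10). Write N = 10j + 7. Then (10j + 7)² = 100j² + 140j + 49 = 10(10j² + 14j + 4) + 9, so N² ≡ 9 (mod 10).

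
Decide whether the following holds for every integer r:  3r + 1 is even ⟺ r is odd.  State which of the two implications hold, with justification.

Both directions hold.

(⇐) Suppose r is odd; write r = 2j + 1. Then 3r + 1 = 3·(2j + 1) + 1 = 2·3j + 4, which is even.

(⇒) Suppose 3r + 1 is even. Since 3 is odd, 3r and r have the same parity, so 3r + 1 ≡ r + 1 (mod 2). As 1 is odd, 3r + 1 is even exactly when r is odd. Thus r is odd.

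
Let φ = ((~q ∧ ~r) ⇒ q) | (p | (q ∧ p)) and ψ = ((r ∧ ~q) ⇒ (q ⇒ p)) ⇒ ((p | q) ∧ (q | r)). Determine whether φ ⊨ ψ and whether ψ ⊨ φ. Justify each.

Forward direction. This fails. Under q = F, r = T, p = F, the left side is true but the right side is false.

Converse. Assume the antecedent. If q is true, the consequent reduces to true regardless of the other variables. If q is false, the antecedent forces (q = F, r = T, p = T), and the consequent holds there. Either way the consequent holds.

Not equivalent: only (⇐) holds.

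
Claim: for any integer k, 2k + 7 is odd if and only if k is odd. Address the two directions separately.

(⟹) This fails: take k = 6. Then 2k + 7 = 19, which is odd, yet k = 6 is even, not odd.

(⟸) Suppose k is odd. Since 2 is even, 2k is even for every k, so 2k + 7 has the same parity as 7, which is odd. Hence 2k + 7 is odd.

(⇒) fails; (⇐) holds.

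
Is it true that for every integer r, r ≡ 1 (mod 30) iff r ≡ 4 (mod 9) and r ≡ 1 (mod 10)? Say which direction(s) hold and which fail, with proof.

[⇒] This fails: r = 1 gives 1 ≡ 1 (mod 30) but 1 ≡ 1 (mod 9), so the conjunction on the right does not hold.

[⇐] Conversely, if r ≡ 4 (mod 9) and r ≡ 1 (mod 10), then by the Chinese remainder theorem r ≡ 31 (mod 90). Since 31 ≡ 1 (mod 30) and 30 ∣ 90, we get r ≡ 1 (mod 30).

Not equivalent: only (⇐) holds.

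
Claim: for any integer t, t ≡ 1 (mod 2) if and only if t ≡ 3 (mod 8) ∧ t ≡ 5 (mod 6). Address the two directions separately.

(⇐) If t ≡ 3 (mod 8) and t ≡ 5 (mod 6), then by the Chinese remainder theorem t ≡ 11 (mod 24). Since 11 ≡ 1 (mod 2) and 2 ∣ 24, we get t ≡ 1 (mod 2).

(⇒) This fails: t = 1 gives 1 ≡ 1 (mod 2) but 1 ≡ 1 (mod 8), so the conjunction on the right does not hold.

Not equivalent: only (⇐) holds.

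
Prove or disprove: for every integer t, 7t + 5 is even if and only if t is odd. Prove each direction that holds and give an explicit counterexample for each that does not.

Both implications hold.

[⇒] Suppose 7t + 5 is even. Since 7 is odd, 7t and t have the same parity, so 7t + 5 ≡ t + 5 (mod 2). As 5 is odd, 7t + 5 is even exactly when t is odd. Thus t is odd.

[⇐] Conversely, suppose t is odd; write t = 2j + 1. Then 7t + 5 = 7·(2j + 1) + 5 = 2·7j + 12, which is even.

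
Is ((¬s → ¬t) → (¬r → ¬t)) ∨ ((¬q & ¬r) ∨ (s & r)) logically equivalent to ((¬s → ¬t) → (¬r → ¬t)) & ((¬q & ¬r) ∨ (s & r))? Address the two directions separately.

(⟹) This fails. Under q = T, s = F, r = F, t = F, the left side is true but the right side is false.

(⟸) Assume the antecedent. If q is true, the antecedent forces (q = T, s = T, r = T, t = F) or (q = T, s = T, r = T, t = T), and the consequent holds there. If q is false, the consequent reduces to true regardless of the other variables. Either way the consequent holds.

Only the converse holds.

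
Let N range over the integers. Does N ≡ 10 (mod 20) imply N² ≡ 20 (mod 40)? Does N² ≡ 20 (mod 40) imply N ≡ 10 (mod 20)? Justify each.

Both directions hold; the statement is true.

Forward direction. Suppose N ≡ 10 (mod 20). Working modulo 40, N ∈ {10, 30}; for each such r, r² ≡ 20 (mod 40).

Converse. The residues r modulo 40 with r² ≡ 20 (mod 40) are exactly {10, 30}, and each is ≡ 10 (mod 20).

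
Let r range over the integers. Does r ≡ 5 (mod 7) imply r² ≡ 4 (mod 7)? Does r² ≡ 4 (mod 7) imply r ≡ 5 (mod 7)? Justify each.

Forward direction. Suppose r ≡ 5 (mod 7). Write r = 7j + 5. Then (7j + 5)² = 49j² + 70j + 25 = 7(7j² + 10j + 3) + 4, so r² ≡ 4 (mod 7).

Converse. This fails: take r = 2. Then 2² = 4 ≡ 4 (mod 7), yet 2 ≡ 2 (mod 7), not 5.

The forward direction holds; the converse fails.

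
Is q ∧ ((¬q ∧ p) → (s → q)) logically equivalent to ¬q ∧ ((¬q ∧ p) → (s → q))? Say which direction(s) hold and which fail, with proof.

(⇒) fails and (⇐) fails.

(→) This fails. Under s = F, p = F, q = T, the left side is true but the right side is false.

(←) This fails. Under s = F, p = F, q = F, the left side is false but the right side is true.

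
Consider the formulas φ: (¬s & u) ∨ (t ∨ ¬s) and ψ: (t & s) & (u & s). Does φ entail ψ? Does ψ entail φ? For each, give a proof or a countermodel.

Only the converse holds.

[⇒] This fails. Under t = F, s = F, u = F, the left side is true but the right side is false.

[⇐] Assume the antecedent. If t is true, (¬s & u) ∨ (t ∨ ¬s) reduces to true regardless of the other variables. If t is false, the antecedent cannot hold. Either way (¬s & u) ∨ (t ∨ ¬s) holds.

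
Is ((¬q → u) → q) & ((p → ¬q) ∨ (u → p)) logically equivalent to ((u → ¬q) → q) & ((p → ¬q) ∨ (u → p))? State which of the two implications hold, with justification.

(⇐) Assume the antecedent. If u is true, the antecedent forces (u = T, q = T, p = F) or (u = T, q = T, p = T), and the consequent holds there. If u is false, the consequent reduces to true regardless of the other variables. Either way the consequent holds.

(⇒) This fails. Under u = F, q = F, p = F, the left side is true but the right side is false.

The forward direction fails; the converse holds.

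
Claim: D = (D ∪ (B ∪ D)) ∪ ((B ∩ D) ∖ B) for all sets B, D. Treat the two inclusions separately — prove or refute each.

(⊇) This inclusion fails. Take B = {1}, D = ∅; then 1 ∈ (D ∪ (B ∪ D)) ∪ ((B ∩ D) ∖ B) but 1 ∉ D.

(⊆) Let x ∈ D. Then either x ∈ D and x ∉ B; or x ∈ B ∩ D. In each case x ∈ (D ∪ (B ∪ D)) ∪ ((B ∩ D) ∖ B), so D ⊆ (D ∪ (B ∪ D)) ∪ ((B ∩ D) ∖ B).

The sets are not equal: only the forward inclusion holds.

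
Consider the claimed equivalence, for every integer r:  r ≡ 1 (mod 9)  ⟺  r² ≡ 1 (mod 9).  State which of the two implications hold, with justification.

Only the forward direction holds.

(⇒) Suppose r ≡ 1 (mod 9). Write r = 9j + 1. Then (9j + 1)² = 81j² + 18j + 1 = 9(9j² + 2j) + 1, so r² ≡ 1 (mod 9).

(⇐) This fails: take r = 8. Then 8² = 64 ≡ 1 (mod 9), yet 8 ≡ 8 (mod 9), not 1.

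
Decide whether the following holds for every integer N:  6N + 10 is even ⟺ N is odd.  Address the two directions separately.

Only the reverse direction holds.

Converse. Suppose N is odd. Since 6 is even, 6N is even for every N, so 6N + 10 has the same parity as 10, which is even. Hence 6N + 10 is even.

Forward direction. This fails: take N = 0. Then 6N + 10 = 10, which is even, yet N = 0 is even, not odd.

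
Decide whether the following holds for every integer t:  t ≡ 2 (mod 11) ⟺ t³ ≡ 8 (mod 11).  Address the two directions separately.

The biconditional holds.

(⇒) Suppose t ≡ 2 (mod 11). Write t = 11j + 2. Then (11j + 2)³ = 1331j³ + 726j² + 132j + 8 = 11(121j³ + 66j² + 12j) + 8, so t³ ≡ 8 (mod 11).

(⇐) Conversely, suppose t³ ≡ 8 (mod 11). The only residue r in {0, …, 10} with r³ ≡ 8 (mod 11) is r = 2, so t ≡ 2 (mod 11).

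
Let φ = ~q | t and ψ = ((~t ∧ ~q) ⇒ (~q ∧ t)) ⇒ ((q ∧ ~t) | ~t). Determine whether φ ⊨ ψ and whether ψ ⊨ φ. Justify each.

(⇒) fails and (⇐) fails.

[⇒] This fails. Under q = F, t = T, the left side is true but the right side is false.

[⇐] This fails. Under q = T, t = F, the left side is false but the right side is true.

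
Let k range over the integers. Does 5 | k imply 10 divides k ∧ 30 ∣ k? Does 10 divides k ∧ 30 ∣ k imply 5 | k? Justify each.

[⇒] This fails: take k = 5. Certainly 5 ∣ 5, but 10 ∤ 5.

[⇐] Suppose 10 ∣ k and 30 ∣ k. Any common multiple of 10 and 30 is a multiple of their lcm; here lcm(10, 30) = 10·30/gcd(10, 30) = 300/10 = 30, so 30 ∣ k. Since 5 ∣ 30, it follows that 5 ∣ k.

Only the converse holds.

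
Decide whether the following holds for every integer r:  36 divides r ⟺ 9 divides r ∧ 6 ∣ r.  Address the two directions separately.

[⇐] This fails: take r = 18. Both 9 ∣ 18 and 6 ∣ 18, yet 18 is not a multiple of 36 (since 18 = 0·36 + 18), so 36 ∤ 18.

[⇒] If 36 ∣ r, write r = 36q. Since 36 = 4·9, r = 9·(4q), so 9 ∣ r; and since 36 = 6·6, r = 6·(6q), so 6 ∣ r.

Only the forward implication holds.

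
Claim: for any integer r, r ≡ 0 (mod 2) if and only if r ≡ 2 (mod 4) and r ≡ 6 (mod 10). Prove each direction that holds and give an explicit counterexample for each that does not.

(⇒) fails; (⇐) holds.

Forward direction. This fails: r = 0 gives 0 ≡ 0 (mod 2) but 0 ≡ 0 (mod 4), so the conjunction on the right does not hold.

Converse. If r ≡ 2 (mod 4) and r ≡ 6 (mod 10), then by the Chinese remainder theorem r ≡ 6 (mod 20). Since 6 ≡ 0 (mod 2) and 2 ∣ 20, we get r ≡ 0 (mod 2).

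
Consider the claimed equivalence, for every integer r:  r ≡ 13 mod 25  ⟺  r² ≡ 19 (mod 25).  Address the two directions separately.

[⇒] Suppose r ≡ 13 mod 25. Write r = 25j + 13. Then (25j + 13)² = 625j² + 650j + 169 = 25(25j² + 26j + 6) + 19, so r² ≡ 19 (mod 25).

[⇐] This fails: take r = 12. Then 12² = 144 ≡ 19 (mod 25), yet 12 ≡ 12 (mod 25), not 13.

Not equivalent: only (⇒) holds.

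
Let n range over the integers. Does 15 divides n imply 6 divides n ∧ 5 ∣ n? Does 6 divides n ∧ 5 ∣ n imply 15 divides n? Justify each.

(→) This fails: take n = 15. Certainly 15 ∣ 15, but 6 ∤ 15.

(←) Suppose 6 ∣ n and 5 ∣ n. Any common multiple of 6 and 5 is a multiple of their lcm; here gcd(6, 5) = 1, so lcm(6, 5) = 6·5 = 30, so 30 ∣ n. Since 15 ∣ 30, it follows that 15 ∣ n.

Not equivalent: only (⇐) holds.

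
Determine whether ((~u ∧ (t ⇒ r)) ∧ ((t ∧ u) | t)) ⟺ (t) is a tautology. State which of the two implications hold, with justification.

(⇒) holds; (⇐) fails.

(⇒) Assume the antecedent. If t is true, t reduces to true regardless of the other variables. If t is false, the antecedent cannot hold. Either way t holds.

(⇐) This fails. Under t = T, r = F, u = F, the left side is false but the right side is true.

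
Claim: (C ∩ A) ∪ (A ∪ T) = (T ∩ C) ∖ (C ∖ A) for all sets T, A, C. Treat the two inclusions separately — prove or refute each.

Forward inclusion. This inclusion fails. Take T = {1}, A = ∅, C = ∅; then 1 ∈ (C ∩ A) ∪ (A ∪ T) but 1 ∉ (T ∩ C) ∖ (C ∖ A).

Reverse inclusion. Let x ∈ (T ∩ C) ∖ (C ∖ A). Then x ∈ T ∩ A ∩ C, from which x ∈ (C ∩ A) ∪ (A ∪ T).

(⊆) fails; (⊇) holds.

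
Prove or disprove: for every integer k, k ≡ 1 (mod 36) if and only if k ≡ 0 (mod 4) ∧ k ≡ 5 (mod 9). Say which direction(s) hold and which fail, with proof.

Neither direction holds.

(⇒) This fails: k = 1 gives 1 ≡ 1 (mod 36) but 1 ≡ 1 (mod 4), so the conjunction on the right does not hold.

(⇐) This fails: k = 32 satisfies both congruences on the right (32 ≡ 0 mod 4 and 32 ≡ 5 mod 9) yet 32 ≡ 32 (mod 36), not 1.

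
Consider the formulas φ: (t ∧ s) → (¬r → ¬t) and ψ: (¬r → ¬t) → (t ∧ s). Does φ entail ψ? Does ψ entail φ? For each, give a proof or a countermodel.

(⇒) fails and (⇐) fails.

Forward direction. This fails. Under r = F, s = F, t = F, the left side is true but the right side is false.

Converse. This fails. Under r = F, s = T, t = T, the left side is false but the right side is true.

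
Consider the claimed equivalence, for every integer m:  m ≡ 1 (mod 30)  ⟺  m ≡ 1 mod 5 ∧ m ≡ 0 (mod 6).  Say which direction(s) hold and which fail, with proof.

(→) This fails: m = 1 gives 1 ≡ 1 (mod 30) but 1 ≡ 1 (mod 6), so the conjunction on the right does not hold.

(←) This fails: m = 6 satisfies both congruences on the right (6 ≡ 1 mod 5 and 6 ≡ 0 mod 6) yet 6 ≡ 6 (mod 30), not 1.

Neither implication holds.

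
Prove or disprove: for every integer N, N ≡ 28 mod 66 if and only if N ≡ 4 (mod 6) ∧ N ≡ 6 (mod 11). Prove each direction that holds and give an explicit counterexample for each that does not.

Converse. If N ≡ 4 (mod 6) and N ≡ 6 (mod 11), then by the Chinese remainder theorem N ≡ 28 (mod 66). This is exactly N ≡ 28 (mod 66).

Forward direction. Suppose N ≡ 28 (mod 66); write N = 66j + 28. Since 6 ∣ 66, reducing mod 6 gives N ≡ 28 ≡ 4 (mod 6); since 11 ∣ 66, reducing mod 11 gives N ≡ 28 ≡ 6 (mod 11).

The biconditional holds.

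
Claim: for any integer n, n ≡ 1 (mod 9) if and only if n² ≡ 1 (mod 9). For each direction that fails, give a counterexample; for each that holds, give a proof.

(⟹) Suppose n ≡ 1 (mod 9). Write n = 9j + 1. Then (9j + 1)² = 81j² + 18j + 1 = 9(9j² + 2j) + 1, so n² ≡ 1 (mod 9).

(⟸) This fails: take n = 8. Then 8² = 64 ≡ 1 (mod 9), yet 8 ≡ 8 (mod 9), not 1.

The forward direction holds; the converse fails.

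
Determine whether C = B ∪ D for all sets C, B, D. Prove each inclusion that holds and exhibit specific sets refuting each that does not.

(⟹) This inclusion fails. Take C = {1}, B = ∅, D = ∅; then 1 ∈ C but 1 ∉ B ∪ D.

(⟸) This inclusion fails. Take C = ∅, B = {1}, D = ∅; then 1 ∈ B ∪ D but 1 ∉ C.

Neither inclusion holds.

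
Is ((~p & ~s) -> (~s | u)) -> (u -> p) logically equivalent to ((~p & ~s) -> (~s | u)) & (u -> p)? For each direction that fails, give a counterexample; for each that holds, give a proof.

Equivalent; both directions hold.

(→) Assume the antecedent. If p is true, the consequent reduces to true regardless of the other variables. If p is false, the antecedent forces (s = F, p = F, u = F) or (s = T, p = F, u = F), and the consequent holds there. Either way the consequent holds.

(←) Assume the antecedent. If p is true, the consequent reduces to true regardless of the other variables. If p is false, the antecedent forces (s = F, p = F, u = F) or (s = T, p = F, u = F), and the consequent holds there. Either way the consequent holds.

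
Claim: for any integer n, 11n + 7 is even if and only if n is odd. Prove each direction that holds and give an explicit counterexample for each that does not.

Equivalent; both directions hold.

(⇒) Suppose 11n + 7 is even. Since 11 is odd, 11n and n have the same parity, so 11n + 7 ≡ n + 7 (mod 2). As 7 is odd, 11n + 7 is even exactly when n is odd. Thus n is odd.

(⇐) Conversely, suppose n is odd; write n = 2j + 1. Then 11n + 7 = 11·(2j + 1) + 7 = 2·11j + 18, which is even.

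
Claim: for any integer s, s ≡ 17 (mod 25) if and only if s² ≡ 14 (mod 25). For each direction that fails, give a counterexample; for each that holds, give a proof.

Only the forward implication holds.

(⇒) Suppose s ≡ 17 (mod 25). Write s = 25j + 17. Then (25j + 17)² = 625j² + 850j + 289 = 25(25j² + 34j + 11) + 14, so s² ≡ 14 (mod 25).

(⇐) This fails: take s = 8. Then 8² = 64 ≡ 14 (mod 25), yet 8 ≡ 8 (mod 25), not 17.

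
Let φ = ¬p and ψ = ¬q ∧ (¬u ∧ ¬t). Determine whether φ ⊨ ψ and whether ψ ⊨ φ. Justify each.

Neither direction holds.

(→) This fails. Under t = T, q = F, p = F, u = F, the left side is true but the right side is false.

(←) This fails. Under t = F, q = F, p = T, u = F, the left side is false but the right side is true.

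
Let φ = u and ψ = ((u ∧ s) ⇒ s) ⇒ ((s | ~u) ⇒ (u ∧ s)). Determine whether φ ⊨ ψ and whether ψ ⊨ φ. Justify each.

The biconditional holds.

(⇒) Assume the antecedent. If u is true, the consequent reduces to true regardless of the other variables. If u is false, the antecedent cannot hold. Either way the consequent holds.

(⇐) Assume the antecedent. If u is true, u reduces to true regardless of the other variables. If u is false, the antecedent cannot hold. Either way u holds.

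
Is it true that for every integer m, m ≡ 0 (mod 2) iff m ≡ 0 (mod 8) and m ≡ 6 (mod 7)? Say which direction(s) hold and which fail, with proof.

Only the reverse direction holds.

(⟹) This fails: m = 0 gives 0 ≡ 0 (mod 2) but 0 ≡ 0 (mod 7), so the conjunction on the right does not hold.

(⟸) Conversely, if m ≡ 0 (mod 8) and m ≡ 6 (mod 7), then by the Chinese remainder theorem m ≡ 48 (mod 56). Since 48 ≡ 0 (mod 2) and 2 ∣ 56, we get m ≡ 0 (mod 2).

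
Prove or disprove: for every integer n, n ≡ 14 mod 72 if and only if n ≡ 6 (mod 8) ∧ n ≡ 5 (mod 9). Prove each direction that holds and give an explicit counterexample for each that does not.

Equivalent; both directions hold.

[⇒] Suppose n ≡ 14 (mod 72); write n = 72j + 14. Since 8 ∣ 72, reducing mod 8 gives n ≡ 14 ≡ 6 (mod 8); since 9 ∣ 72, reducing mod 9 gives n ≡ 14 ≡ 5 (mod 9).

[⇐] Conversely, if n ≡ 6 (mod 8) and n ≡ 5 (mod 9), then by the Chinese remainder theorem n ≡ 14 (mod 72). This is exactly n ≡ 14 (mod 72).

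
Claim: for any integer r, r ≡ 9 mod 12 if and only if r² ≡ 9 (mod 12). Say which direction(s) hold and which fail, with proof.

Not equivalent: only (⇒) holds.

Converse. This fails: take r = 3. Then 3² = 9 ≡ 9 (mod 12), yet 3 ≡ 3 (mod 12), not 9.

Forward direction. Suppose r ≡ 9 mod 12. Write r = 12j + 9. Then (12j + 9)² = 144j² + 216j + 81 = 12(12j² + 18j + 6) + 9, so r² ≡ 9 (mod 12).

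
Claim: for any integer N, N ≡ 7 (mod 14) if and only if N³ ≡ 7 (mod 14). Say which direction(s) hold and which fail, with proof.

(⟹) Suppose N ≡ 7 (mod 14). Write N = 14j + 7. Then (14j + 7)³ = 2744j³ + 4116j² + 2058j + 343 = 14(196j³ + 294j² + 147j + 24) + 7, so N³ ≡ 7 (mod 14).

(⟸) Conversely, suppose N³ ≡ 7 (mod 14). The only residue r in {0, …, 13} with r³ ≡ 7 (mod 14) is r = 7, so N ≡ 7 (mod 14).

Equivalent; both directions hold.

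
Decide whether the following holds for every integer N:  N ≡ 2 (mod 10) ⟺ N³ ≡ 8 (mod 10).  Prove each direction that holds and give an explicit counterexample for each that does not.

(⟹) Suppose N ≡ 2 (mod 10). Write N = 10j + 2. Then (10j + 2)³ = 1000j³ + 600j² + 120j + 8 = 10(100j³ + 60j² + 12j) + 8, so N³ ≡ 8 (mod 10).

(⟸) Conversely, suppose N³ ≡ 8 (mod 10). The only residue r in {0, …, 9} with r³ ≡ 8 (mod 10) is r = 2, so N ≡ 2 (mod 10).

Both directions hold.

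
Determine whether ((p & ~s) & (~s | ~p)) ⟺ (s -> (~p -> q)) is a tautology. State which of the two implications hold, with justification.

(⟹) Assume the antecedent. If s is true, the antecedent cannot hold. If s is false, s -> (~p -> q) reduces to true regardless of the other variables. Either way s -> (~p -> q) holds.

(⟸) This fails. Under s = F, q = F, p = F, the left side is false but the right side is true.

Only the forward implication holds.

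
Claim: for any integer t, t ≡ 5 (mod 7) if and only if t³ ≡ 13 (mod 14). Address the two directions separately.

[⇒] This fails: take t = 12. Then 12 ≡ 5 (mod 7), but 12³ = 1728 ≡ 6 (mod 14), not 13.

[⇐] This fails: take t = 3. Then 3³ = 27 ≡ 13 (mod 14), yet 3 ≡ 3 (mod 7), not 5.

Neither implication holds.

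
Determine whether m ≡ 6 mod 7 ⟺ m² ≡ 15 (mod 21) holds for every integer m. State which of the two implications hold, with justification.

Forward direction. This fails: take m = 13. Then 13 ≡ 6 (mod 7), but 13² = 169 ≡ 1 (mod 21), not 15.

Converse. This fails: take m = 15. Then 15² = 225 ≡ 15 (mod 21), yet 15 ≡ 1 (mod 7), not 6.

Both directions fail.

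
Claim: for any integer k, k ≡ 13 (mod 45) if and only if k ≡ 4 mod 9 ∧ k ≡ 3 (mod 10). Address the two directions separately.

Only the converse holds.

(⟸) If k ≡ 4 (mod 9) and k ≡ 3 (mod 10), then by the Chinese remainder theorem k ≡ 13 (mod 90). Since 13 ≡ 13 (mod 45) and 45 ∣ 90, we get k ≡ 13 (mod 45).

(⟹) This fails: k = 58 gives 58 ≡ 13 (mod 45) but 58 ≡ 8 (mod 10), so the conjunction on the right does not hold.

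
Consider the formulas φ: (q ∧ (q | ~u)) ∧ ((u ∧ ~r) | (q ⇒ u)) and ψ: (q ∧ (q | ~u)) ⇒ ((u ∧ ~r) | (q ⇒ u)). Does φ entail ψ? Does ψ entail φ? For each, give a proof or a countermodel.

Only the forward direction holds.

[⇐] This fails. Under r = F, q = F, u = F, the left side is false but the right side is true.

[⇒] Assume the antecedent. If r is true, the antecedent forces (r = T, q = T, u = T), and the consequent holds there. If r is false, the antecedent forces (r = F, q = T, u = T), and the consequent holds there. Either way the consequent holds.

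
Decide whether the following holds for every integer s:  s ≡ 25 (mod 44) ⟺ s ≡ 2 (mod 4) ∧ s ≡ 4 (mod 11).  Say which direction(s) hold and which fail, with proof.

[⇒] This fails: s = 25 gives 25 ≡ 25 (mod 44) but 25 ≡ 1 (mod 4), so the conjunction on the right does not hold.

[⇐] This fails: s = 26 satisfies both congruences on the right (26 ≡ 2 mod 4 and 26 ≡ 4 mod 11) yet 26 ≡ 26 (mod 44), not 25.

Neither direction holds.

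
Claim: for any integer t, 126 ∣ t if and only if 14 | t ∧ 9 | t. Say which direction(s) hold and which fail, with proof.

The biconditional holds.

(→) If 126 ∣ t, write t = 126q. Since 126 = 9·14, t = 14·(9q), so 14 ∣ t; and since 126 = 14·9, t = 9·(14q), so 9 ∣ t.

(←) Suppose 14 ∣ t and 9 ∣ t. Any common multiple of 14 and 9 is a multiple of their lcm; here gcd(14, 9) = 1, so lcm(14, 9) = 14·9 = 126, so 126 ∣ t.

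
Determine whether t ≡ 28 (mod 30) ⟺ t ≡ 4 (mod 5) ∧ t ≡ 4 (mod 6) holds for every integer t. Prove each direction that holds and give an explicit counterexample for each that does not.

(⇒) fails and (⇐) fails.

(⇒) This fails: t = 28 gives 28 ≡ 28 (mod 30) but 28 ≡ 3 (mod 5), so the conjunction on the right does not hold.

(⇐) This fails: t = 4 satisfies both congruences on the right (4 ≡ 4 mod 5 and 4 ≡ 4 mod 6) yet 4 ≡ 4 (mod 30), not 28.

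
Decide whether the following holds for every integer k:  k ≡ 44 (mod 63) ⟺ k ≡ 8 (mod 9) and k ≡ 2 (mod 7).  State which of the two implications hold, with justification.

Forward direction. Suppose k ≡ 44 (mod 63); write k = 63j + 44. Since 9 ∣ 63, reducing mod 9 gives k ≡ 44 ≡ 8 (mod 9); since 7 ∣ 63, reducing mod 7 gives k ≡ 44 ≡ 2 (mod 7).

Converse. If k ≡ 8 (mod 9) and k ≡ 2 (mod 7), then by the Chinese remainder theorem k ≡ 44 (mod 63). This is exactly k ≡ 44 (mod 63).

Both implications hold.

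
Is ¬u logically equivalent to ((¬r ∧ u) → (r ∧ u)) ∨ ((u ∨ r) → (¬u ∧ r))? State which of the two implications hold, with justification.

Forward direction. Assume the antecedent. If u is true, the antecedent cannot hold. If u is false, the consequent reduces to true regardless of the other variables. Either way the consequent holds.

Converse. This fails. Under u = T, r = T, the left side is false but the right side is true.

(⇒) holds; (⇐) fails.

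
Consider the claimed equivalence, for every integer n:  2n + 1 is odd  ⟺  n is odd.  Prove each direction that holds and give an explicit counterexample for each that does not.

The forward direction fails; the converse holds.

[⇐] Suppose n is odd. Since 2 is even, 2n is even for every n, so 2n + 1 has the same parity as 1, which is odd. Hence 2n + 1 is odd.

[⇒] This fails: take n = 2. Then 2n + 1 = 5, which is odd, yet n = 2 is even, not odd.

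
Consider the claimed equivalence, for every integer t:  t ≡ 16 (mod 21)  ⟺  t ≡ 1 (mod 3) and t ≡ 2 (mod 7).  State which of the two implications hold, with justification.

Equivalent; both directions hold.

Converse. If t ≡ 1 (mod 3) and t ≡ 2 (mod 7), then by the Chinese remainder theorem t ≡ 16 (mod 21). This is exactly t ≡ 16 (mod 21).

Forward direction. Suppose t ≡ 16 (mod 21); write t = 21j + 16. Since 3 ∣ 21, reducing mod 3 gives t ≡ 16 ≡ 1 (mod 3); since 7 ∣ 21, reducing mod 7 gives t ≡ 16 ≡ 2 (mod 7).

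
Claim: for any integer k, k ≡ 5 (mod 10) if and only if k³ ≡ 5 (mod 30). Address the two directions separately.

(⟹) This fails: take k = 15. Then 15 ≡ 5 (mod 10), but 15³ = 3375 ≡ 15 (mod 30), not 5.

(⟸) Conversely, the residues r modulo 30 with r³ ≡ 5 (mod 30) are exactly {5}, and each is ≡ 5 (mod 10).

The forward direction fails; the converse holds.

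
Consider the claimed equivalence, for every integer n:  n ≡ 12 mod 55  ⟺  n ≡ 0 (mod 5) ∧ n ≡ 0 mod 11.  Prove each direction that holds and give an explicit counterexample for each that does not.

Both directions fail.

(⇒) This fails: n = 12 gives 12 ≡ 12 (mod 55) but 12 ≡ 2 (mod 5), so the conjunction on the right does not hold.

(⇐) This fails: n = 0 satisfies both congruences on the right (0 ≡ 0 mod 5 and 0 ≡ 0 mod 11) yet 0 ≡ 0 (mod 55), not 12.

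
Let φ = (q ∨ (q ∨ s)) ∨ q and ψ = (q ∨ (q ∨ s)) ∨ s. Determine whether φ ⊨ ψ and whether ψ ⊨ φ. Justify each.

(⟸) Assume the antecedent. If q is true, (q ∨ (q ∨ s)) ∨ q reduces to true regardless of the other variables. If q is false, the antecedent forces (q = F, s = T), and (q ∨ (q ∨ s)) ∨ q holds there. Either way (q ∨ (q ∨ s)) ∨ q holds.

(⟹) Assume the antecedent. If q is true, (q ∨ (q ∨ s)) ∨ s reduces to true regardless of the other variables. If q is false, the antecedent forces (q = F, s = T), and (q ∨ (q ∨ s)) ∨ s holds there. Either way (q ∨ (q ∨ s)) ∨ s holds.

Both directions hold.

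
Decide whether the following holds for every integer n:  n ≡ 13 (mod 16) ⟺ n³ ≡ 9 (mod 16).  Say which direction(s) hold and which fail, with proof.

(⇒) This fails: take n = 13. Then 13 ≡ 13 (mod 16), but 13³ = 2197 ≡ 5 (mod 16), not 9.

(⇐) This fails: take n = 9. Then 9³ = 729 ≡ 9 (mod 16), yet 9 ≡ 9 (mod 16), not 13.

Both directions fail.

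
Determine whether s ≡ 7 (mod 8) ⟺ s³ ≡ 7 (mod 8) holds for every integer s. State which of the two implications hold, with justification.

(⟹) Suppose s ≡ 7 (mod 8). Write s = 8j + 7. Then (8j + 7)³ = 512j³ + 1344j² + 1176j + 343 = 8(64j³ + 168j² + 147j + 42) + 7, so s³ ≡ 7 (mod 8).

(⟸) Conversely, suppose s³ ≡ 7 (mod 8). The only residue r in {0, …, 7} with r³ ≡ 7 (mod 8) is r = 7, so s ≡ 7 (mod 8).

Both directions hold.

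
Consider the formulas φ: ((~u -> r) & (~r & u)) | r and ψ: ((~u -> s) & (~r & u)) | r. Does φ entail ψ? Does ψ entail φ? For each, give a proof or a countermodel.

[⇒] Assume the antecedent. If u is true, ((~u -> s) & (~r & u)) | r reduces to true regardless of the other variables. If u is false, the antecedent forces (u = F, r = T, s = F) or (u = F, r = T, s = T), and ((~u -> s) & (~r & u)) | r holds there. Either way ((~u -> s) & (~r & u)) | r holds.

[⇐] Assume the antecedent. If u is true, ((~u -> r) & (~r & u)) | r reduces to true regardless of the other variables. If u is false, the antecedent forces (u = F, r = T, s = F) or (u = F, r = T, s = T), and ((~u -> r) & (~r & u)) | r holds there. Either way ((~u -> r) & (~r & u)) | r holds.

Both implications hold.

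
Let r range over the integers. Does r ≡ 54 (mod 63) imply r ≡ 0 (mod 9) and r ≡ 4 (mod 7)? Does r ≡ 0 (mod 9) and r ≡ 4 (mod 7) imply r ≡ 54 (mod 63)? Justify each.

Neither implication holds.

(→) This fails: r = 54 gives 54 ≡ 54 (mod 63) but 54 ≡ 5 (mod 7), so the conjunction on the right does not hold.

(←) This fails: r = 18 satisfies both congruences on the right (18 ≡ 0 mod 9 and 18 ≡ 4 mod 7) yet 18 ≡ 18 (mod 63), not 54.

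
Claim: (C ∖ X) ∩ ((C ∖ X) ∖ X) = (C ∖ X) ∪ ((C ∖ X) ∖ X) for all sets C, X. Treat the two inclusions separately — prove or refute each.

Forward inclusion. Let x ∈ (C ∖ X) ∩ ((C ∖ X) ∖ X). Then x ∈ C and x ∉ X, from which x ∈ (C ∖ X) ∪ ((C ∖ X) ∖ X).

Reverse inclusion. Let x ∈ (C ∖ X) ∪ ((C ∖ X) ∖ X). Then x ∈ C and x ∉ X, from which x ∈ (C ∖ X) ∩ ((C ∖ X) ∖ X).

The two sets are equal.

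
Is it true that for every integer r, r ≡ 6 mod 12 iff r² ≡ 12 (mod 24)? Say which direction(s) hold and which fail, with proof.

(⇒) Suppose r ≡ 6 (mod 12). Working modulo 24, r ∈ {6, 18}; for each such r, r² ≡ 12 (mod 24).

(⇐) Conversely, the residues r modulo 24 with r² ≡ 12 (mod 24) are exactly {6, 18}, and each is ≡ 6 (mod 12).

Both directions hold; the statement is true.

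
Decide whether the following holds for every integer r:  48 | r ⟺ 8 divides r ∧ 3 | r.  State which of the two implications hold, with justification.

Only the forward direction holds.

(⇐) This fails: take r = 24. Both 8 ∣ 24 and 3 ∣ 24, yet 24 is not a multiple of 48 (since 24 = 0·48 + 24), so 48 ∤ 24.

(⇒) If 48 ∣ r, write r = 48q. Since 48 = 6·8, r = 8·(6q), so 8 ∣ r; and since 48 = 16·3, r = 3·(16q), so 3 ∣ r.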